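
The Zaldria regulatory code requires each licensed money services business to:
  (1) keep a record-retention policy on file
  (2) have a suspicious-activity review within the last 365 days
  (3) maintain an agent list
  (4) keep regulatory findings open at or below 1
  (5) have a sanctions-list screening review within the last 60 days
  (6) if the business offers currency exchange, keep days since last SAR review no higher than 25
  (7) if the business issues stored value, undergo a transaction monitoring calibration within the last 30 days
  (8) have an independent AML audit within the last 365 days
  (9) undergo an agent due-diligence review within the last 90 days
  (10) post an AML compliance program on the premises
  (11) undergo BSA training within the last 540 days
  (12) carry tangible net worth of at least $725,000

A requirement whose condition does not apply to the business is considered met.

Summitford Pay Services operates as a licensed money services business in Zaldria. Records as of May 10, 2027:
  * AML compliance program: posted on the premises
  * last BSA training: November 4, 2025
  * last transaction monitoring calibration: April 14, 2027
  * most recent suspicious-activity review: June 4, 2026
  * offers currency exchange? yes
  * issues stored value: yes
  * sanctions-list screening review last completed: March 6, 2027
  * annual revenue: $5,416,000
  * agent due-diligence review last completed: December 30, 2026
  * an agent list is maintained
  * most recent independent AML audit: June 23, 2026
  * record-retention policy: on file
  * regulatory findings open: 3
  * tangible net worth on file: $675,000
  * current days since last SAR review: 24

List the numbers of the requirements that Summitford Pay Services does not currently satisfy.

1. record-retention policy present → met
2. suspicious-activity review 340 days ago vs limit 365 → met
3. agent list present → met
4. regulatory findings open 3 > 1 → not met
5. sanctions-list screening review 65 days ago vs limit 60 → not met
6. condition 'offers currency exchange' holds; days since last SAR review 24 ≤ 25 → met
7. condition 'issues stored value' holds; transaction monitoring calibration 26 days ago vs limit 30 → met
8. independent AML audit 321 days ago vs limit 365 → met
9. agent due-diligence review 131 days ago vs limit 90 → not met
10. AML compliance program present → met
11. BSA training 552 days ago vs limit 540 → not met
12. tangible net worth $675,000 < $725,000 → not met
Not met: 4, 5, 9, 11, 12

4, 5, 9, 11, 12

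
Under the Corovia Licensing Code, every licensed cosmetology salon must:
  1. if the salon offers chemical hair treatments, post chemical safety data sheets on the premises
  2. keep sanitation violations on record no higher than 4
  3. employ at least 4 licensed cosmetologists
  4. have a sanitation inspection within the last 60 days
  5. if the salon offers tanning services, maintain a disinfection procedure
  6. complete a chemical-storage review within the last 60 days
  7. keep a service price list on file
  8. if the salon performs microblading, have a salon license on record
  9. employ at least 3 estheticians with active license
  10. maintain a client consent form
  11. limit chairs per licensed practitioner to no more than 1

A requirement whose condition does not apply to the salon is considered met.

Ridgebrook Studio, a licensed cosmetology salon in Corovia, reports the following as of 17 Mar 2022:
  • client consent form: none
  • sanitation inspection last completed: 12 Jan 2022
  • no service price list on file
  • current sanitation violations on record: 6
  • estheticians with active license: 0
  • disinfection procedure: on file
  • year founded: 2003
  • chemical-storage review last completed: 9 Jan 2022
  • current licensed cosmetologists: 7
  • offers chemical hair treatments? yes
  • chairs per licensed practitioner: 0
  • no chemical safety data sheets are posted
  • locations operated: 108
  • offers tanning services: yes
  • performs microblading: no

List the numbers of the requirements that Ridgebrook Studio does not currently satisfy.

1, 2, 4, 6, 7, 9, 10

1. condition 'offers chemical hair treatments' holds; chemical safety data sheets absent → not met
2. sanitation violations on record 6 > 4 → not met
3. licensed cosmetologists 7 ≥ 4 → met
4. sanitation inspection 64 days ago vs limit 60 → not met
5. condition 'offers tanning services' holds; disinfection procedure present → met
6. chemical-storage review 67 days ago vs limit 60 → not met
7. service price list absent → not met
8. condition 'performs microblading' does not hold → requirement n/a → met
9. estheticians with active license 0 < 3 → not met
10. client consent form absent → not met
11. chairs per licensed practitioner 0 ≤ 1 → met
Not met: 1, 2, 4, 6, 7, 9, 10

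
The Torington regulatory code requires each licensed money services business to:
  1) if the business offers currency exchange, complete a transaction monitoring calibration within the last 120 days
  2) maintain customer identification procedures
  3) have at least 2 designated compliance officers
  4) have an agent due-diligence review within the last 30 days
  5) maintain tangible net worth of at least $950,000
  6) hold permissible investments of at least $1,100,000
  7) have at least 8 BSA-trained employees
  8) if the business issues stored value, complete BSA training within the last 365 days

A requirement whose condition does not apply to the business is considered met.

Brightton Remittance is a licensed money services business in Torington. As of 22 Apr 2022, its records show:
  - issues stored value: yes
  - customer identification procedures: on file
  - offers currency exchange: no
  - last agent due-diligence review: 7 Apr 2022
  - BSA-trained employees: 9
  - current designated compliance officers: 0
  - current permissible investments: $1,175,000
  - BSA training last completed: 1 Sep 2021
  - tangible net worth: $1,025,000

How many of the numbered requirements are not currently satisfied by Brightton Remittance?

1. condition 'offers currency exchange' does not hold → requirement n/a → met
2. customer identification procedures present → met
3. designated compliance officers 0 < 2 → not met
4. agent due-diligence review 15 days ago vs limit 30 → met
5. tangible net worth $1,025,000 ≥ $950,000 → met
6. permissible investments $1,175,000 ≥ $1,100,000 → met
7. BSA-trained employees 9 ≥ 8 → met
8. condition 'issues stored value' holds; BSA training 233 days ago vs limit 365 → met
Not met: 1 of 8

1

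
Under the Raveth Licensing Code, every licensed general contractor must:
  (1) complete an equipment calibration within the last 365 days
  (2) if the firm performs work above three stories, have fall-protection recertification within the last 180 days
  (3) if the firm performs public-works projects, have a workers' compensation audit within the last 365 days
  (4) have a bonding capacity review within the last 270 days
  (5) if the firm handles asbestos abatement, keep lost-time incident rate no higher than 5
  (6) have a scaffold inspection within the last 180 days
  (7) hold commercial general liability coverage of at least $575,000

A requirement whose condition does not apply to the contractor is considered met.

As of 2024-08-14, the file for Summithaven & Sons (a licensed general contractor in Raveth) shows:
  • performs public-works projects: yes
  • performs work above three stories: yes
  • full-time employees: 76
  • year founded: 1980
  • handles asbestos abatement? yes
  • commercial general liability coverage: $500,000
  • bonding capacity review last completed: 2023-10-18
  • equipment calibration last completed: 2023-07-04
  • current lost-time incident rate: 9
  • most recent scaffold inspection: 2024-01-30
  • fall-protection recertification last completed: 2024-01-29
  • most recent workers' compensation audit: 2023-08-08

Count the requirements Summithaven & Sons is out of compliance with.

7

1. equipment calibration 407 days ago vs limit 365 → not met
2. condition 'performs work above three stories' holds; fall-protection recertification 198 days ago vs limit 180 → not met
3. condition 'performs public-works projects' holds; workers' compensation audit 372 days ago vs limit 365 → not met
4. bonding capacity review 301 days ago vs limit 270 → not met
5. condition 'handles asbestos abatement' holds; lost-time incident rate 9 > 5 → not met
6. scaffold inspection 197 days ago vs limit 180 → not met
7. commercial general liability coverage $500,000 < $575,000 → not met
Not met: 7 of 7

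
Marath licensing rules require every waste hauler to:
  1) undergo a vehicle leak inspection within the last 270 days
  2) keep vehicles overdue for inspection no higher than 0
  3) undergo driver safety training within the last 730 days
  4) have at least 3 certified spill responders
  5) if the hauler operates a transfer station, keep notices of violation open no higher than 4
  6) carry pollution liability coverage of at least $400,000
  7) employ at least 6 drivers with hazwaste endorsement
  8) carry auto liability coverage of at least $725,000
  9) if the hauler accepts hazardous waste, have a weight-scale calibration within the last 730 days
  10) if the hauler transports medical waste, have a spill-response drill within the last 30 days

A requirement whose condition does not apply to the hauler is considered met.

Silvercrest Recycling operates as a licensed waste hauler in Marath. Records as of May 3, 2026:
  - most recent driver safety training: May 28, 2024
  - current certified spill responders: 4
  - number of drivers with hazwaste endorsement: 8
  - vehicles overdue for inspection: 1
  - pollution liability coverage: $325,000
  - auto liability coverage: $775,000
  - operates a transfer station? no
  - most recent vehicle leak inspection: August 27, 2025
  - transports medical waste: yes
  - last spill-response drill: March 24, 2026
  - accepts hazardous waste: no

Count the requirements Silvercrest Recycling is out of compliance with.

3

1. vehicle leak inspection 249 days ago vs limit 270 → met
2. vehicles overdue for inspection 1 > 0 → not met
3. driver safety training 705 days ago vs limit 730 → met
4. certified spill responders 4 ≥ 3 → met
5. condition 'operates a transfer station' does not hold → requirement n/a → met
6. pollution liability coverage $325,000 < $400,000 → not met
7. drivers with hazwaste endorsement 8 ≥ 6 → met
8. auto liability coverage $775,000 ≥ $725,000 → met
9. condition 'accepts hazardous waste' does not hold → requirement n/a → met
10. condition 'transports medical waste' holds; spill-response drill 40 days ago vs limit 30 → not met
Not met: 3 of 10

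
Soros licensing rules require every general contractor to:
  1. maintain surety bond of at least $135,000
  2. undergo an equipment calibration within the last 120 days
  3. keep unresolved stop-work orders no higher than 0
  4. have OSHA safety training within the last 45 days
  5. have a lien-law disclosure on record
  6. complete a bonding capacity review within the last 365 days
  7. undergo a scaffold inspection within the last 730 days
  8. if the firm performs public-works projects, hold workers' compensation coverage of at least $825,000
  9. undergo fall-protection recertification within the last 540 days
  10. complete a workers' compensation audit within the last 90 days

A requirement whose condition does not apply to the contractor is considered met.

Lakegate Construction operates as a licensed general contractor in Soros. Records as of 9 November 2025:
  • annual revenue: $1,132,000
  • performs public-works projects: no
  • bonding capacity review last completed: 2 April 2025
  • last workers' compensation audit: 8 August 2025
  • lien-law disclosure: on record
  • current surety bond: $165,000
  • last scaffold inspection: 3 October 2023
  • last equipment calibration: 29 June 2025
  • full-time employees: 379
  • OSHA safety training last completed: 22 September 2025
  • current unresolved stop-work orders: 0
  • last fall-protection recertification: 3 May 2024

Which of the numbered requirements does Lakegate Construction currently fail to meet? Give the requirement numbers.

2, 4, 7, 9, 10

1. surety bond $165,000 ≥ $135,000 → met
2. equipment calibration 133 days ago vs limit 120 → not met
3. unresolved stop-work orders 0 ≤ 0 → met
4. OSHA safety training 48 days ago vs limit 45 → not met
5. lien-law disclosure present → met
6. bonding capacity review 221 days ago vs limit 365 → met
7. scaffold inspection 768 days ago vs limit 730 → not met
8. condition 'performs public-works projects' does not hold → requirement n/a → met
9. fall-protection recertification 555 days ago vs limit 540 → not met
10. workers' compensation audit 93 days ago vs limit 90 → not met
Not met: 2, 4, 7, 9, 10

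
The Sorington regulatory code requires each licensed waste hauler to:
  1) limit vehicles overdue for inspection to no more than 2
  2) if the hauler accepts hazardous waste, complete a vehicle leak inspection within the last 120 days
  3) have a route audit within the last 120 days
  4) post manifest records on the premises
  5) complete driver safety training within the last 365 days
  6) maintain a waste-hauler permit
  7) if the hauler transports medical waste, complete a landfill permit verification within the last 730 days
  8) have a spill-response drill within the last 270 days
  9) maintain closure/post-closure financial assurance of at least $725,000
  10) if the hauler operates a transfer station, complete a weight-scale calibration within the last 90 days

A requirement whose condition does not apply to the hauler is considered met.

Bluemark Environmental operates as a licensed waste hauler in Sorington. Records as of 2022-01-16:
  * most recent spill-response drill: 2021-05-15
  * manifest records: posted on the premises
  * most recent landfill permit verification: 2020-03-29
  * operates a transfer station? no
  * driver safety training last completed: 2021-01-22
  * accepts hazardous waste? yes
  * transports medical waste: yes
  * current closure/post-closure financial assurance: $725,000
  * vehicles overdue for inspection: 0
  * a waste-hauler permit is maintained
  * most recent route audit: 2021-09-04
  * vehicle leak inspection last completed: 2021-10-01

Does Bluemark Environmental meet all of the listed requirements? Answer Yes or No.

No

1. vehicles overdue for inspection 0 ≤ 2 → met
2. condition 'accepts hazardous waste' holds; vehicle leak inspection 107 days ago vs limit 120 → met
3. route audit 134 days ago vs limit 120 → not met
4. manifest records present → met
5. driver safety training 359 days ago vs limit 365 → met
6. waste-hauler permit present → met
7. condition 'transports medical waste' holds; landfill permit verification 658 days ago vs limit 730 → met
8. spill-response drill 246 days ago vs limit 270 → met
9. closure/post-closure financial assurance $725,000 ≥ $725,000 → met
10. condition 'operates a transfer station' does not hold → requirement n/a → met
Not met: 3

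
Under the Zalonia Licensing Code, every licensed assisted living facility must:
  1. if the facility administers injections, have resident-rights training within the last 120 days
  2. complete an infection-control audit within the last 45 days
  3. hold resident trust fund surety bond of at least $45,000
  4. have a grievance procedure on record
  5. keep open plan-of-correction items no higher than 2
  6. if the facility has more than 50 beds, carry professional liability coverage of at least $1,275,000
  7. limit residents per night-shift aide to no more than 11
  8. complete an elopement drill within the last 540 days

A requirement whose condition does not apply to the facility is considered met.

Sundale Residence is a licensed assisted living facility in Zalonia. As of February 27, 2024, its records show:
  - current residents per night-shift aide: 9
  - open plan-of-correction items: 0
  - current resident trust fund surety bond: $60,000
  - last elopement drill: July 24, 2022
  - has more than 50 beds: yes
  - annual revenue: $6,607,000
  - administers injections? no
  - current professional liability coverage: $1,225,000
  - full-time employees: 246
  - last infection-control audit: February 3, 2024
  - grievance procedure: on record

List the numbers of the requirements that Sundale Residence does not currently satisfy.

1. condition 'administers injections' does not hold → requirement n/a → met
2. infection-control audit 24 days ago vs limit 45 → met
3. resident trust fund surety bond $60,000 ≥ $45,000 → met
4. grievance procedure present → met
5. open plan-of-correction items 0 ≤ 2 → met
6. condition 'has more than 50 beds' holds; professional liability coverage $1,225,000 < $1,275,000 → not met
7. residents per night-shift aide 9 ≤ 11 → met
8. elopement drill 583 days ago vs limit 540 → not met
Not met: 6, 8

6, 8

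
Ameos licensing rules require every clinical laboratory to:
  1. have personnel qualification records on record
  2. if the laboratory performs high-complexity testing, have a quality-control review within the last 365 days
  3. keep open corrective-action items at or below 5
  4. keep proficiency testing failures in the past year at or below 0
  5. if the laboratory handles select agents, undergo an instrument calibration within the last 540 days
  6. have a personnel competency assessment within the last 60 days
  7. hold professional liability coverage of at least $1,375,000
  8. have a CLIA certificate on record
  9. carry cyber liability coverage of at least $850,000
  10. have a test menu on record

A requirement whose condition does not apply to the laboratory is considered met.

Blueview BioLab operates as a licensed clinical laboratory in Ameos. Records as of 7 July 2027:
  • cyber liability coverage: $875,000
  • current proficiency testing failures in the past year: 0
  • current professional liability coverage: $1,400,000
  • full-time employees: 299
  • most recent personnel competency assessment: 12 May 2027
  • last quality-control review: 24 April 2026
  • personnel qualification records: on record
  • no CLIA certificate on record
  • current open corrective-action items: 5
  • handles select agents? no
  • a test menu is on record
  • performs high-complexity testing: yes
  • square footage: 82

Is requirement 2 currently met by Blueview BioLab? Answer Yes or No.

No

2. condition 'performs high-complexity testing' holds; quality-control review 439 days ago vs limit 365 → not met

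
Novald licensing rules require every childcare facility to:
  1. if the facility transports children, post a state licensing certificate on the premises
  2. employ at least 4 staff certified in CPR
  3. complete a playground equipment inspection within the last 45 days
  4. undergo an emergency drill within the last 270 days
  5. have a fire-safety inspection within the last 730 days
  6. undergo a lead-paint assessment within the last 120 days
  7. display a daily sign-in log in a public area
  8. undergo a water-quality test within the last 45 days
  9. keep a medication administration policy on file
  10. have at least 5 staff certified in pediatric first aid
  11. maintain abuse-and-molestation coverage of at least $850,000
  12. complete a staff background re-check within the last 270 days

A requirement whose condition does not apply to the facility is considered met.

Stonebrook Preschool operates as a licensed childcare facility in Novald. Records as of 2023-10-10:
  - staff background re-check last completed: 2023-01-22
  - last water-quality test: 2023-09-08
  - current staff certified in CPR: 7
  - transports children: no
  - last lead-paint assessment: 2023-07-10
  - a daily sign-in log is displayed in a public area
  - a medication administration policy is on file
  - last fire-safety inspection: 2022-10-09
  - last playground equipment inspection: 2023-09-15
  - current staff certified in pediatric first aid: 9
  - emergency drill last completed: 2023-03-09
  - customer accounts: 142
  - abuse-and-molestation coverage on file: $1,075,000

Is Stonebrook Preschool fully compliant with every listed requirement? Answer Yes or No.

1. condition 'transports children' does not hold → requirement n/a → met
2. staff certified in CPR 7 ≥ 4 → met
3. playground equipment inspection 25 days ago vs limit 45 → met
4. emergency drill 215 days ago vs limit 270 → met
5. fire-safety inspection 366 days ago vs limit 730 → met
6. lead-paint assessment 92 days ago vs limit 120 → met
7. daily sign-in log present → met
8. water-quality test 32 days ago vs limit 45 → met
9. medication administration policy present → met
10. staff certified in pediatric first aid 9 ≥ 5 → met
11. abuse-and-molestation coverage $1,075,000 ≥ $850,000 → met
12. staff background re-check 261 days ago vs limit 270 → met
All met.

Yes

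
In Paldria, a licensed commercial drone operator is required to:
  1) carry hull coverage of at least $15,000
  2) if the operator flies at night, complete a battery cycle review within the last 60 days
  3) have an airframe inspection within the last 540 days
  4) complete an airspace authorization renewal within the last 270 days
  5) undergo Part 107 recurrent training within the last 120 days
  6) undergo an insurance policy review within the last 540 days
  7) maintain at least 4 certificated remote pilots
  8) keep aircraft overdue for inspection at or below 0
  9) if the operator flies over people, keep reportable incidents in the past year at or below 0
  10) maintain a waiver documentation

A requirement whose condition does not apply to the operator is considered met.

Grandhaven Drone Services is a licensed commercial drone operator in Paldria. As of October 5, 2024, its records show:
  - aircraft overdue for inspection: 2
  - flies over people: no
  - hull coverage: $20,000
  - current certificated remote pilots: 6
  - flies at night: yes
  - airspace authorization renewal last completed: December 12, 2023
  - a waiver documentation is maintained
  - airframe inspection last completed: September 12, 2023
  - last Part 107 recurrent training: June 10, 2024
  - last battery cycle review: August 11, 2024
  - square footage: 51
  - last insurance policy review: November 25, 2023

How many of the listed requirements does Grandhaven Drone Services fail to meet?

2

1. hull coverage $20,000 ≥ $15,000 → met
2. condition 'flies at night' holds; battery cycle review 55 days ago vs limit 60 → met
3. airframe inspection 389 days ago vs limit 540 → met
4. airspace authorization renewal 298 days ago vs limit 270 → not met
5. Part 107 recurrent training 117 days ago vs limit 120 → met
6. insurance policy review 315 days ago vs limit 540 → met
7. certificated remote pilots 6 ≥ 4 → met
8. aircraft overdue for inspection 2 > 0 → not met
9. condition 'flies over people' does not hold → requirement n/a → met
10. waiver documentation present → met
Not met: 2 of 10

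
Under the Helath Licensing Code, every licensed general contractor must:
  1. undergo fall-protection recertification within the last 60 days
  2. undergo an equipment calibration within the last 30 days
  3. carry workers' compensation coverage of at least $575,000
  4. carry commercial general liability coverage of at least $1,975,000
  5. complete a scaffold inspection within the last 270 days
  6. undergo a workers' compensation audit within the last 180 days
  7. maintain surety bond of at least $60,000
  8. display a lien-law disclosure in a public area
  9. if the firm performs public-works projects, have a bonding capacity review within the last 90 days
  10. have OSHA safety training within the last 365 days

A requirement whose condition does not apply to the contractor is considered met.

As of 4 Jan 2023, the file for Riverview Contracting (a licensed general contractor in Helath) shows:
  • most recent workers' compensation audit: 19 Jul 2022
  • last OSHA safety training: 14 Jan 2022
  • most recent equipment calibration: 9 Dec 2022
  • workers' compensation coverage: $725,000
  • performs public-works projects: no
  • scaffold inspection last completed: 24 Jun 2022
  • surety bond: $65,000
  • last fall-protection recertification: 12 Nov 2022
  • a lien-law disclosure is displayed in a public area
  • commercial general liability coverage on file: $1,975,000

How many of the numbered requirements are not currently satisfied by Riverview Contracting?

0

1. fall-protection recertification 53 days ago vs limit 60 → met
2. equipment calibration 26 days ago vs limit 30 → met
3. workers' compensation coverage $725,000 ≥ $575,000 → met
4. commercial general liability coverage $1,975,000 ≥ $1,975,000 → met
5. scaffold inspection 194 days ago vs limit 270 → met
6. workers' compensation audit 169 days ago vs limit 180 → met
7. surety bond $65,000 ≥ $60,000 → met
8. lien-law disclosure present → met
9. condition 'performs public-works projects' does not hold → requirement n/a → met
10. OSHA safety training 355 days ago vs limit 365 → met
Not met: 0 of 10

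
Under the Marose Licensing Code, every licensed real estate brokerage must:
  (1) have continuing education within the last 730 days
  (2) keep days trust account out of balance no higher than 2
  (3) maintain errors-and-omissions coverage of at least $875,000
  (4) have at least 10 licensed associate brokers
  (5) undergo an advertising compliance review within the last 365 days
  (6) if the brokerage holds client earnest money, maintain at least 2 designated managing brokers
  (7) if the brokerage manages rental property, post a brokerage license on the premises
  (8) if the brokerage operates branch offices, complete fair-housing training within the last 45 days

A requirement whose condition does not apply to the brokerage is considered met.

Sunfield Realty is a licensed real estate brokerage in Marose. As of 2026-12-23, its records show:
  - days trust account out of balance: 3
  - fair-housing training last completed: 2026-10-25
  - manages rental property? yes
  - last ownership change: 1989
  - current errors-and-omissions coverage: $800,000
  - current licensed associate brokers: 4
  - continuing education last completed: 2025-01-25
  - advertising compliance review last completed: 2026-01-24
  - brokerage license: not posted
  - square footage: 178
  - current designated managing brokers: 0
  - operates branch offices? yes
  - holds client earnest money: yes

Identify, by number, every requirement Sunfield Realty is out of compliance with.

1. continuing education 697 days ago vs limit 730 → met
2. days trust account out of balance 3 > 2 → not met
3. errors-and-omissions coverage $800,000 < $875,000 → not met
4. licensed associate brokers 4 < 10 → not met
5. advertising compliance review 333 days ago vs limit 365 → met
6. condition 'holds client earnest money' holds; designated managing brokers 0 < 2 → not met
7. condition 'manages rental property' holds; brokerage license absent → not met
8. condition 'operates branch offices' holds; fair-housing training 59 days ago vs limit 45 → not met
Not met: 2, 3, 4, 6, 7, 8

2, 3, 4, 6, 7, 8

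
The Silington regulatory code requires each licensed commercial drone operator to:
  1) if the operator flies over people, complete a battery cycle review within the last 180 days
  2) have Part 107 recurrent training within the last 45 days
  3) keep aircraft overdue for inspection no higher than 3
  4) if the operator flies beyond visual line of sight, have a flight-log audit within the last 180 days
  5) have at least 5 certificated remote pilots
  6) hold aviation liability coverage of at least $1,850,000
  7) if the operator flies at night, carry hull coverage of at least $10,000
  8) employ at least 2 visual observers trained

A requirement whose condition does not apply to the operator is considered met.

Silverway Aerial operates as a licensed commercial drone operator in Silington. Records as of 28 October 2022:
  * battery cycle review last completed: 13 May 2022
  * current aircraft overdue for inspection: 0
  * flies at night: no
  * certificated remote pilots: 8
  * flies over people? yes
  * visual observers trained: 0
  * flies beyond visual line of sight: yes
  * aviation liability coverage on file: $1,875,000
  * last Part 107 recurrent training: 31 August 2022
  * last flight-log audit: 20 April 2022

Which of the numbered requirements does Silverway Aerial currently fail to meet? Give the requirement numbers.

1. condition 'flies over people' holds; battery cycle review 168 days ago vs limit 180 → met
2. Part 107 recurrent training 58 days ago vs limit 45 → not met
3. aircraft overdue for inspection 0 ≤ 3 → met
4. condition 'flies beyond visual line of sight' holds; flight-log audit 191 days ago vs limit 180 → not met
5. certificated remote pilots 8 ≥ 5 → met
6. aviation liability coverage $1,875,000 ≥ $1,850,000 → met
7. condition 'flies at night' does not hold → requirement n/a → met
8. visual observers trained 0 < 2 → not met
Not met: 2, 4, 8

2, 4, 8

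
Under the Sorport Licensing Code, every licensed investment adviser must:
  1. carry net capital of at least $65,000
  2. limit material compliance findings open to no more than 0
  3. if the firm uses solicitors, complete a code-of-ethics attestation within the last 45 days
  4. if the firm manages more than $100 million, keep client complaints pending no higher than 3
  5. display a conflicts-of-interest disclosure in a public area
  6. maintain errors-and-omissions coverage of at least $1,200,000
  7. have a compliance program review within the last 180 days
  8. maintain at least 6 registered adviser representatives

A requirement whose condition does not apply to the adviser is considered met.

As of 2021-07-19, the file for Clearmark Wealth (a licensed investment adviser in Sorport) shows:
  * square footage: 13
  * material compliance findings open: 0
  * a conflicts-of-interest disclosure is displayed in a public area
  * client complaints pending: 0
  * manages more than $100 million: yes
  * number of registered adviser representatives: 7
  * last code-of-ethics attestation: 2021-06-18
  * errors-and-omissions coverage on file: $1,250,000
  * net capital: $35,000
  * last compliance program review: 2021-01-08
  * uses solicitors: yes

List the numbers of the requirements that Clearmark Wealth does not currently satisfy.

1. net capital $35,000 < $65,000 → not met
2. material compliance findings open 0 ≤ 0 → met
3. condition 'uses solicitors' holds; code-of-ethics attestation 31 days ago vs limit 45 → met
4. condition 'manages more than $100 million' holds; client complaints pending 0 ≤ 3 → met
5. conflicts-of-interest disclosure present → met
6. errors-and-omissions coverage $1,250,000 ≥ $1,200,000 → met
7. compliance program review 192 days ago vs limit 180 → not met
8. registered adviser representatives 7 ≥ 6 → met
Not met: 1, 7

1, 7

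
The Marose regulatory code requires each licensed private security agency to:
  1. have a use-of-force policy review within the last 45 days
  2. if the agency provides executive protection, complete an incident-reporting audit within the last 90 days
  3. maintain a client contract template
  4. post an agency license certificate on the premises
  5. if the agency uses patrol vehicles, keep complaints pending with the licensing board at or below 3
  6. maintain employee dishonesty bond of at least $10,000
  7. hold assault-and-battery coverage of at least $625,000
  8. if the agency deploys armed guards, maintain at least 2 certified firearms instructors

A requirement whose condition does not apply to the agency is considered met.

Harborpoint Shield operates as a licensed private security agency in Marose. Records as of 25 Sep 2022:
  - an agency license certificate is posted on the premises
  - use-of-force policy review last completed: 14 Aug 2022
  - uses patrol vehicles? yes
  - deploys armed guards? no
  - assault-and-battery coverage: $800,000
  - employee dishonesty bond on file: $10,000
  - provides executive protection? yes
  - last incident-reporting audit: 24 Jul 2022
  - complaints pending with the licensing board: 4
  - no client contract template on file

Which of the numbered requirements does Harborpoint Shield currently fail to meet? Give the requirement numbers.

3, 5

1. use-of-force policy review 42 days ago vs limit 45 → met
2. condition 'provides executive protection' holds; incident-reporting audit 63 days ago vs limit 90 → met
3. client contract template absent → not met
4. agency license certificate present → met
5. condition 'uses patrol vehicles' holds; complaints pending with the licensing board 4 > 3 → not met
6. employee dishonesty bond $10,000 ≥ $10,000 → met
7. assault-and-battery coverage $800,000 ≥ $625,000 → met
8. condition 'deploys armed guards' does not hold → requirement n/a → met
Not met: 3, 5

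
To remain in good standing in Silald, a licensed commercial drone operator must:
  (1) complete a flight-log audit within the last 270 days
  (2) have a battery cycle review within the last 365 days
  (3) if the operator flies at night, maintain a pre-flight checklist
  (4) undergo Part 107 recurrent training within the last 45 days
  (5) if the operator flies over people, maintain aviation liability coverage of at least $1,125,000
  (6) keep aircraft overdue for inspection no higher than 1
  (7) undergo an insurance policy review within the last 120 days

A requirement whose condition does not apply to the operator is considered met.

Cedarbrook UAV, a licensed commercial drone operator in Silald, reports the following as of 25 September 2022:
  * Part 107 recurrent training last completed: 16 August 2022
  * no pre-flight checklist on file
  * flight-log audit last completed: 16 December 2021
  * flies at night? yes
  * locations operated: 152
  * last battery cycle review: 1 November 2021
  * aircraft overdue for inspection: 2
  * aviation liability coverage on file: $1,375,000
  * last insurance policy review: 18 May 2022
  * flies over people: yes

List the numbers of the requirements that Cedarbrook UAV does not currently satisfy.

1. flight-log audit 283 days ago vs limit 270 → not met
2. battery cycle review 328 days ago vs limit 365 → met
3. condition 'flies at night' holds; pre-flight checklist absent → not met
4. Part 107 recurrent training 40 days ago vs limit 45 → met
5. condition 'flies over people' holds; aviation liability coverage $1,375,000 ≥ $1,125,000 → met
6. aircraft overdue for inspection 2 > 1 → not met
7. insurance policy review 130 days ago vs limit 120 → not met
Not met: 1, 3, 6, 7

1, 3, 6, 7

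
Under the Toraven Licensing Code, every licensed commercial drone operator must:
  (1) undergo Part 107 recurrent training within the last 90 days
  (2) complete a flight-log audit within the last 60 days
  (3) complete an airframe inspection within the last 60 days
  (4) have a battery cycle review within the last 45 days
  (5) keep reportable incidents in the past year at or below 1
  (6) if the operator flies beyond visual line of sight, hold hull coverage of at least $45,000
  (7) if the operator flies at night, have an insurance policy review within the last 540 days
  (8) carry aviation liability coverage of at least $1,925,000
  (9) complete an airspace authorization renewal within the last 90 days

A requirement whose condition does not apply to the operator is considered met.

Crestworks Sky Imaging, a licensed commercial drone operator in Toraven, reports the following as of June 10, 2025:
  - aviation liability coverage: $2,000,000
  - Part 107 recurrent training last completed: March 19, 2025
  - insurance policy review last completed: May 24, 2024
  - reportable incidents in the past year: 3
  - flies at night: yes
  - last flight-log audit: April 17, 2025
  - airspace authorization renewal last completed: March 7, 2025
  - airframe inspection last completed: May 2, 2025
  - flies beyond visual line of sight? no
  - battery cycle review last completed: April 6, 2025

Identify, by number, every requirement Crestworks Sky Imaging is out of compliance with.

4, 5, 9

1. Part 107 recurrent training 83 days ago vs limit 90 → met
2. flight-log audit 54 days ago vs limit 60 → met
3. airframe inspection 39 days ago vs limit 60 → met
4. battery cycle review 65 days ago vs limit 45 → not met
5. reportable incidents in the past year 3 > 1 → not met
6. condition 'flies beyond visual line of sight' does not hold → requirement n/a → met
7. condition 'flies at night' holds; insurance policy review 382 days ago vs limit 540 → met
8. aviation liability coverage $2,000,000 ≥ $1,925,000 → met
9. airspace authorization renewal 95 days ago vs limit 90 → not met
Not met: 4, 5, 9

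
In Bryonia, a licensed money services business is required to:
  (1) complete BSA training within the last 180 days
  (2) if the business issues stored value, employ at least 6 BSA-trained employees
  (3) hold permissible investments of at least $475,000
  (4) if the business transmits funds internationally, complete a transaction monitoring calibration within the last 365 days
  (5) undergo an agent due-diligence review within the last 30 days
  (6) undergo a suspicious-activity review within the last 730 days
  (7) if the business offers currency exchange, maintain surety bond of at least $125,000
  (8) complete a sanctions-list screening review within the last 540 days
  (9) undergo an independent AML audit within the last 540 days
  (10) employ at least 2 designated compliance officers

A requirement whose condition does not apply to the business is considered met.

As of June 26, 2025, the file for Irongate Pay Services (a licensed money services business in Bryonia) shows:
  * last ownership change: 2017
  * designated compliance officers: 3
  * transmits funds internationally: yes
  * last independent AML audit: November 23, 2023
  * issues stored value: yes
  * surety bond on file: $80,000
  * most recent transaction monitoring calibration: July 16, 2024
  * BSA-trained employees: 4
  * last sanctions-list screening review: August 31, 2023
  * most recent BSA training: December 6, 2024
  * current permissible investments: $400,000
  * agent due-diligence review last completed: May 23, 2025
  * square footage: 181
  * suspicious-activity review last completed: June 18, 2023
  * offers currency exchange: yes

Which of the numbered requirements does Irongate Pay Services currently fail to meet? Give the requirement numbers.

1. BSA training 202 days ago vs limit 180 → not met
2. condition 'issues stored value' holds; BSA-trained employees 4 < 6 → not met
3. permissible investments $400,000 < $475,000 → not met
4. condition 'transmits funds internationally' holds; transaction monitoring calibration 345 days ago vs limit 365 → met
5. agent due-diligence review 34 days ago vs limit 30 → not met
6. suspicious-activity review 739 days ago vs limit 730 → not met
7. condition 'offers currency exchange' holds; surety bond $80,000 < $125,000 → not met
8. sanctions-list screening review 665 days ago vs limit 540 → not met
9. independent AML audit 581 days ago vs limit 540 → not met
10. designated compliance officers 3 ≥ 2 → met
Not met: 1, 2, 3, 5, 6, 7, 8, 9

1, 2, 3, 5, 6, 7, 8, 9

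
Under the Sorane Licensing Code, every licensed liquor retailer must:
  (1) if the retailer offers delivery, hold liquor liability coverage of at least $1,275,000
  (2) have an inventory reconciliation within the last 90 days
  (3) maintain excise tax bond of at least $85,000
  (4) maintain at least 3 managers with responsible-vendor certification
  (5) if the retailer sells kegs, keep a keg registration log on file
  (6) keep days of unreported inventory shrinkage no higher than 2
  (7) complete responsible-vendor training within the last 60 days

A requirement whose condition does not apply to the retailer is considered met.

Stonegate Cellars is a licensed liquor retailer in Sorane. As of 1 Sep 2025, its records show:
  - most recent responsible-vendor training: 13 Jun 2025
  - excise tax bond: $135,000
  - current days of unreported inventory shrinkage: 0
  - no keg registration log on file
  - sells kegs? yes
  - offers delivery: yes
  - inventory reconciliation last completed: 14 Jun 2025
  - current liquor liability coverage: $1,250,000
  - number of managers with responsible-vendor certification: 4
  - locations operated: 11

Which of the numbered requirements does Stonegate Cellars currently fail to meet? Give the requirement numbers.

1, 5, 7

1. condition 'offers delivery' holds; liquor liability coverage $1,250,000 < $1,275,000 → not met
2. inventory reconciliation 79 days ago vs limit 90 → met
3. excise tax bond $135,000 ≥ $85,000 → met
4. managers with responsible-vendor certification 4 ≥ 3 → met
5. condition 'sells kegs' holds; keg registration log absent → not met
6. days of unreported inventory shrinkage 0 ≤ 2 → met
7. responsible-vendor training 80 days ago vs limit 60 → not met
Not met: 1, 5, 7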